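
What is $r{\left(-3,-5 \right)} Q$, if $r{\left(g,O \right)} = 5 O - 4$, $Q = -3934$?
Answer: $114086$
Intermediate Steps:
$r{\left(g,O \right)} = -4 + 5 O$
$r{\left(-3,-5 \right)} Q = \left(-4 + 5 \left(-5\right)\right) \left(-3934\right) = \left(-4 - 25\right) \left(-3934\right) = \left(-29\right) \left(-3934\right) = 114086$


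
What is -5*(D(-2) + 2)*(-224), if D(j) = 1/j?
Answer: 1680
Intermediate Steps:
D(j) = 1/j
-5*(D(-2) + 2)*(-224) = -5*(1/(-2) + 2)*(-224) = -5*(-½ + 2)*(-224) = -5*3/2*(-224) = -15/2*(-224) = 1680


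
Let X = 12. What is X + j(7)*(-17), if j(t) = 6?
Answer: -90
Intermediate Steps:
X + j(7)*(-17) = 12 + 6*(-17) = 12 - 102 = -90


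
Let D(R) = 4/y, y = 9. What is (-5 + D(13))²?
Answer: 1681/81 ≈ 20.753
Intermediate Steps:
D(R) = 4/9
(-5 + D(13))² = (-5 + 4/9)² = (-41/9)² = 1681/81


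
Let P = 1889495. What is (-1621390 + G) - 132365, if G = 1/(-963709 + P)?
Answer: -1623601826429/925786 ≈ -1.7538e+6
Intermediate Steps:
G = 1/925786 (G = 1/(-963709 + 1889495) = 1/925786 ≈ 1.0802e-6)
(-1621390 + G) - 132365 = (-1621390 + 1/925786) - 132365 = -1501060162539/925786 - 132365 = -1623601826429/925786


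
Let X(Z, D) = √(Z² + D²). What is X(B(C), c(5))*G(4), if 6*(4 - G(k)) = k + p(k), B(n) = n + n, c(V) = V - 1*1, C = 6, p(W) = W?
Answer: 32*√10/3 ≈ 33.731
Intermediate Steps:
c(V) = -1 + V (c(V) = V - 1 = -1 + V)
B(n) = 2*n
G(k) = 4 - k/3 (G(k) = 4 - (k + k)/6 = 4 - k/3)
X(Z, D) = √(D² + Z²)
X(B(C), c(5))*G(4) = √((-1 + 5)² + (2*6)²)*(4 - ⅓*4) = √(4² + 12²)*(4 - 4/3) = √(16 + 144)*(8/3) = √160*(8/3) = (4*√10)*(8/3) = 32*√10/3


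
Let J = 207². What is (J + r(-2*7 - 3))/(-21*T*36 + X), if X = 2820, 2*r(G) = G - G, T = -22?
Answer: 14283/6484 ≈ 2.2028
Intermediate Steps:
J = 42849
r(G) = 0 (r(G) = (G - G)/2 = (½)*0 = 0)
(J + r(-2*7 - 3))/(-21*T*36 + X) = (42849 + 0)/(-21*(-22)*36 + 2820) = 42849/(462*36 + 2820) = 42849/(16632 + 2820) = 42849/19452 = 42849*(1/19452) = 14283/6484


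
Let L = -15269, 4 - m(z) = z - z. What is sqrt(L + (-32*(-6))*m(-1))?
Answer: I*sqrt(14501) ≈ 120.42*I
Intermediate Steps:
m(z) = 4 (m(z) = 4 - (z - z) = 4 - 1*0 = 4 + 0 = 4)
sqrt(L + (-32*(-6))*m(-1)) = sqrt(-15269 - 32*(-6)*4) = sqrt(-15269 + 192*4) = sqrt(-15269 + 768) = sqrt(-14501) = I*sqrt(14501)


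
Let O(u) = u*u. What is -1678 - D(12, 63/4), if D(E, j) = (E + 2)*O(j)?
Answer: -41207/8 ≈ -5150.9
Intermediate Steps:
O(u) = u**2
D(E, j) = j**2*(2 + E) (D(E, j) = (E + 2)*j**2 = (2 + E)*j**2 = j**2*(2 + E))
-1678 - D(12, 63/4) = -1678 - (63/4)**2*(2 + 12) = -1678 - (63*(1/4))**2*14 = -1678 - (63/4)**2*14 = -1678 - 3969*14/16 = -1678 - 1*27783/8 = -1678 - 27783/8 = -41207/8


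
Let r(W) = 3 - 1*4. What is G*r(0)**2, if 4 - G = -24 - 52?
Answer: 80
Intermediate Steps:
r(W) = -1 (r(W) = 3 - 4 = -1)
G = 80 (G = 4 - (-24 - 52) = 4 - 1*(-76) = 4 + 76 = 80)
G*r(0)**2 = 80*(-1)**2 = 80*1 = 80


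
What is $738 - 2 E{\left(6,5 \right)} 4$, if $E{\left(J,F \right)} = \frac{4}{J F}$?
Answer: $- \frac{3936}{5} \approx -787.2$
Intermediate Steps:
$E{\left(J,F \right)} = \frac{4}{F J}$
$738 - 2 E{\left(6,5 \right)} 4 = 738 - 2 \frac{4}{5 \cdot 6} \cdot 4 = 738 - 2 \cdot 4 \cdot \frac{1}{5} \cdot \frac{1}{6} \cdot 4 = 738 \left(-2\right) \frac{2}{15} \cdot 4 = 738 \left(\left(- \frac{4}{15}\right) 4\right) = 738 \left(- \frac{16}{15}\right) = - \frac{3936}{5}$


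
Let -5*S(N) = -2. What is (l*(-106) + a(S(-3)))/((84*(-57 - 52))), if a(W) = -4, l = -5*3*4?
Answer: -227/327 ≈ -0.69419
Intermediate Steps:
S(N) = 2/5 (S(N) = -1/5*(-2) = 2/5)
l = -60 (l = -15*4 = -60)
(l*(-106) + a(S(-3)))/((84*(-57 - 52))) = (-60*(-106) - 4)/((84*(-57 - 52))) = (6360 - 4)/((84*(-109))) = 6356/(-9156) = 6356*(-1/9156) = -227/327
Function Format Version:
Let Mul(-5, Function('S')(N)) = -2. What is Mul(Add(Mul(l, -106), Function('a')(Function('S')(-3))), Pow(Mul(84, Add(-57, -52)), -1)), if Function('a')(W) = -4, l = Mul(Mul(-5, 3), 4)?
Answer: Rational(-227, 327) ≈ -0.69419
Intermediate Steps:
Function('S')(N) = Rational(2, 5) (Function('S')(N) = Mul(Rational(-1, 5), -2) = Rational(2, 5))
l = -60 (l = Mul(-15, 4) = -60)
Mul(Add(Mul(l, -106), Function('a')(Function('S')(-3))), Pow(Mul(84, Add(-57, -52)), -1)) = Mul(Add(Mul(-60, -106), -4), Pow(Mul(84, Add(-57, -52)), -1)) = Mul(Add(6360, -4), Pow(Mul(84, -109), -1)) = Mul(6356, Pow(-9156, -1)) = Mul(6356, Rational(-1, 9156)) = Rational(-227, 327)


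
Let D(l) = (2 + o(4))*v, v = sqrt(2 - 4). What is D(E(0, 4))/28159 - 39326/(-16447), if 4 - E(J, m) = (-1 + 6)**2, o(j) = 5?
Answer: 39326/16447 + 7*I*sqrt(2)/28159 ≈ 2.3911 + 0.00035156*I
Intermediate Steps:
v = I*sqrt(2) (v = sqrt(-2) = I*sqrt(2) ≈ 1.4142*I)
E(J, m) = -21 (E(J, m) = 4 - (-1 + 6)**2 = 4 - 1*5**2 = 4 - 1*25 = 4 - 25 = -21)
D(l) = 7*I*sqrt(2) (D(l) = (2 + 5)*(I*sqrt(2)) = 7*(I*sqrt(2)) = 7*I*sqrt(2))
D(E(0, 4))/28159 - 39326/(-16447) = (7*I*sqrt(2))/28159 - 39326/(-16447) = (7*I*sqrt(2))*(1/28159) - 39326*(-1/16447) = 7*I*sqrt(2)/28159 + 39326/16447 = 39326/16447 + 7*I*sqrt(2)/28159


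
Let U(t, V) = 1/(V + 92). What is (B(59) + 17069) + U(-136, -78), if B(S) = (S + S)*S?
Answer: 336435/14 ≈ 24031.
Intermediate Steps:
B(S) = 2*S² (B(S) = (2*S)*S = 2*S²)
U(t, V) = 1/(92 + V)
(B(59) + 17069) + U(-136, -78) = (2*59² + 17069) + 1/(92 - 78) = (2*3481 + 17069) + 1/14 = (6962 + 17069) + 1/14 = 24031 + 1/14 = 336435/14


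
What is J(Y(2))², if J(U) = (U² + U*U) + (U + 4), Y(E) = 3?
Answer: 625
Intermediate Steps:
J(U) = 4 + U + 2*U² (J(U) = (U² + U²) + (4 + U) = 2*U² + (4 + U) = 4 + U + 2*U²)
J(Y(2))² = (4 + 3 + 2*3²)² = (4 + 3 + 2*9)² = (4 + 3 + 18)² = 25² = 625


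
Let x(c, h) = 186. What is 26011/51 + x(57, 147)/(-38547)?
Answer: 111404059/218433 ≈ 510.01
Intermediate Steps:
26011/51 + x(57, 147)/(-38547) = 26011/51 + 186/(-38547) = 26011*(1/51) + 186*(-1/38547) = 26011/51 - 62/12849 = 111404059/218433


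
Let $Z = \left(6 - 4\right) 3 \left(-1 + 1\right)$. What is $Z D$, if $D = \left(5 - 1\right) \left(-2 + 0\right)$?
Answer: $0$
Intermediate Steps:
$Z = 0$ ($Z = 2 \cdot 3 \cdot 0 = 6 \cdot 0 = 0$)
$D = -8$ ($D = 4 \left(-2\right) = -8$)
$Z D = 0 \left(-8\right) = 0$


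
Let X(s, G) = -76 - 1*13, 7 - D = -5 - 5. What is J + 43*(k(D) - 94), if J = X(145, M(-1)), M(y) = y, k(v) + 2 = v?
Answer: -3486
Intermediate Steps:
D = 17 (D = 7 - (-5 - 5) = 7 - 1*(-10) = 7 + 10 = 17)
k(v) = -2 + v
X(s, G) = -89 (X(s, G) = -76 - 13 = -89)
J = -89
J + 43*(k(D) - 94) = -89 + 43*((-2 + 17) - 94) = -89 + 43*(15 - 94) = -89 + 43*(-79) = -89 - 3397 = -3486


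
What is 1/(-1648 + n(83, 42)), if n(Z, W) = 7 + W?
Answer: -1/1599 ≈ -0.00062539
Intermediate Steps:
1/(-1648 + n(83, 42)) = 1/(-1648 + (7 + 42)) = 1/(-1648 + 49) = 1/(-1599) = -1/1599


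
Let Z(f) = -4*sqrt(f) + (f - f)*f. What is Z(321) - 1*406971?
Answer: -406971 - 4*sqrt(321) ≈ -4.0704e+5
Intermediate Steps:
Z(f) = -4*sqrt(f) (Z(f) = -4*sqrt(f) + 0*f = -4*sqrt(f) + 0 = -4*sqrt(f))
Z(321) - 1*406971 = -4*sqrt(321) - 1*406971 = -4*sqrt(321) - 406971 = -406971 - 4*sqrt(321)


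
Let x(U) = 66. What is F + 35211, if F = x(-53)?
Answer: 35277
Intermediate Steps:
F = 66
F + 35211 = 66 + 35211 = 35277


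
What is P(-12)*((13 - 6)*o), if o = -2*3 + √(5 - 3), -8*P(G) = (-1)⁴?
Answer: 21/4 - 7*√2/8 ≈ 4.0126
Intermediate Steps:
P(G) = -⅛ (P(G) = -⅛*(-1)⁴ = -⅛*1 = -⅛)
o = -6 + √2 ≈ -4.5858
P(-12)*((13 - 6)*o) = -(13 - 6)*(-6 + √2)/8 = -7*(-6 + √2)/8 = -(-42 + 7*√2)/8 = 21/4 - 7*√2/8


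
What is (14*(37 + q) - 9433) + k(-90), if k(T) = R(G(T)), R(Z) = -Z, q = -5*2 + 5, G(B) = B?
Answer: -8895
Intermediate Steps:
q = -5 (q = -10 + 5 = -5)
k(T) = -T
(14*(37 + q) - 9433) + k(-90) = (14*(37 - 5) - 9433) - 1*(-90) = (14*32 - 9433) + 90 = (448 - 9433) + 90 = -8985 + 90 = -8895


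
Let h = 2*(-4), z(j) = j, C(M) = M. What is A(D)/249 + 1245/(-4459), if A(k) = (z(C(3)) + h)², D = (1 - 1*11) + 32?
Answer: -198530/1110291 ≈ -0.17881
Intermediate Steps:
h = -8
D = 22 (D = (1 - 11) + 32 = -10 + 32 = 22)
A(k) = 25 (A(k) = (3 - 8)² = (-5)² = 25)
A(D)/249 + 1245/(-4459) = 25/249 + 1245/(-4459) = 25*(1/249) + 1245*(-1/4459) = 25/249 - 1245/4459 = -198530/1110291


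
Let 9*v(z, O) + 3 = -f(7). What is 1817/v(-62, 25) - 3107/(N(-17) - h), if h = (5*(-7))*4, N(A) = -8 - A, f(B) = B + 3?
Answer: -2476988/1937 ≈ -1278.8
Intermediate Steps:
f(B) = 3 + B
h = -140 (h = -35*4 = -140)
v(z, O) = -13/9 (v(z, O) = -⅓ + (-(3 + 7))/9 = -⅓ + (-1*10)/9 = -⅓ + (⅑)*(-10) = -⅓ - 10/9 = -13/9)
1817/v(-62, 25) - 3107/(N(-17) - h) = 1817/(-13/9) - 3107/((-8 - 1*(-17)) - 1*(-140)) = 1817*(-9/13) - 3107/((-8 + 17) + 140) = -16353/13 - 3107/(9 + 140) = -16353/13 - 3107/149 = -2476988/1937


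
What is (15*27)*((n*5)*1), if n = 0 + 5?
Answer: 10125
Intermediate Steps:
n = 5
(15*27)*((n*5)*1) = (15*27)*((5*5)*1) = 405*(25*1) = 405*25 = 10125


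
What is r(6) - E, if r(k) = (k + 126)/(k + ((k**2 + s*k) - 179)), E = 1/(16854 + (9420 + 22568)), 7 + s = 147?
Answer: 6446441/34335926 ≈ 0.18775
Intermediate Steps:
s = 140 (s = -7 + 147 = 140)
E = 1/48842 (E = 1/(16854 + 31988) = 1/48842 ≈ 2.0474e-5)
r(k) = (126 + k)/(-179 + k**2 + 141*k) (r(k) = (k + 126)/(k + ((k**2 + 140*k) - 179)) = (126 + k)/(k + (-179 + k**2 + 140*k)) = (126 + k)/(-179 + k**2 + 141*k))
r(6) - E = (126 + 6)/(-179 + 6**2 + 141*6) - 1*1/48842 = 132/(-179 + 36 + 846) - 1/48842 = 132/703 - 1/48842 = 6446441/34335926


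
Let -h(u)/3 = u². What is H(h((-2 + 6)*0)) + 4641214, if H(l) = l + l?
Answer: 4641214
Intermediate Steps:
h(u) = -3*u²
H(l) = 2*l
H(h((-2 + 6)*0)) + 4641214 = 2*(-3*((-2 + 6)*0)²) + 4641214 = 2*(-3*(4*0)²) + 4641214 = 2*(-3*0²) + 4641214 = 2*(-3*0) + 4641214 = 2*0 + 4641214 = 0 + 4641214 = 4641214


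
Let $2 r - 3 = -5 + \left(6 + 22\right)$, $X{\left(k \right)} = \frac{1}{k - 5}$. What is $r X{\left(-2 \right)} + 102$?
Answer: $\frac{701}{7} \approx 100.14$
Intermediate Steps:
$X{\left(k \right)} = \frac{1}{-5 + k}$
$r = 13$ ($r = \frac{3}{2} + \frac{-5 + \left(6 + 22\right)}{2} = \frac{3}{2} + \frac{-5 + 28}{2} = \frac{3}{2} + \frac{1}{2} \cdot 23 = \frac{3}{2} + \frac{23}{2} = 13$)
$r X{\left(-2 \right)} + 102 = \frac{13}{-5 - 2} + 102 = \frac{13}{-7} + 102 = 13 \left(- \frac{1}{7}\right) + 102 = - \frac{13}{7} + 102 = \frac{701}{7}$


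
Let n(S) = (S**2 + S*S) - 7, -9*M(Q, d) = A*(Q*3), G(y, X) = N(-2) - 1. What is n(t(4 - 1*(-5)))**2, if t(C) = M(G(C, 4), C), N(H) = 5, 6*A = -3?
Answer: 3025/81 ≈ 37.346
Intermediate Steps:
A = -1/2 (A = (1/6)*(-3) = -1/2 ≈ -0.50000)
G(y, X) = 4 (G(y, X) = 5 - 1 = 4)
M(Q, d) = Q/6 (M(Q, d) = -(-1)*Q*3/18 = -(-1)*3*Q/18 = -(-1)*Q/6 = Q/6)
t(C) = 2/3 (t(C) = (1/6)*4 = 2/3)
n(S) = -7 + 2*S**2 (n(S) = (S**2 + S**2) - 7 = 2*S**2 - 7 = -7 + 2*S**2)
n(t(4 - 1*(-5)))**2 = (-7 + 2*(2/3)**2)**2 = (-7 + 2*(4/9))**2 = (-7 + 8/9)**2 = (-55/9)**2 = 3025/81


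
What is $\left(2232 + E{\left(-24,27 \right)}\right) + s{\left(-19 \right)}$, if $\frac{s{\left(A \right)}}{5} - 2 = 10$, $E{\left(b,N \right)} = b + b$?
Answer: $2244$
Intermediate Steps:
$E{\left(b,N \right)} = 2 b$
$s{\left(A \right)} = 60$ ($s{\left(A \right)} = 10 + 5 \cdot 10 = 10 + 50 = 60$)
$\left(2232 + E{\left(-24,27 \right)}\right) + s{\left(-19 \right)} = \left(2232 + 2 \left(-24\right)\right) + 60 = \left(2232 - 48\right) + 60 = 2184 + 60 = 2244$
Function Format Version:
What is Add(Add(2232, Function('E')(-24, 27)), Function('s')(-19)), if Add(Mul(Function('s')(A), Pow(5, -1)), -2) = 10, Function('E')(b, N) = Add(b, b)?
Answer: 2244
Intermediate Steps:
Function('E')(b, N) = Mul(2, b)
Function('s')(A) = 60 (Function('s')(A) = Add(10, Mul(5, 10)) = Add(10, 50) = 60)
Add(Add(2232, Function('E')(-24, 27)), Function('s')(-19)) = Add(Add(2232, Mul(2, -24)), 60) = Add(Add(2232, -48), 60) = Add(2184, 60) = 2244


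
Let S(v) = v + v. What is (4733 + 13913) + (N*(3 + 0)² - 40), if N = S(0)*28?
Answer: 18606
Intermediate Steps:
S(v) = 2*v
N = 0 (N = (2*0)*28 = 0*28 = 0)
(4733 + 13913) + (N*(3 + 0)² - 40) = (4733 + 13913) + (0*(3 + 0)² - 40) = 18646 + (0*3² - 40) = 18646 + (0*9 - 40) = 18646 + (0 - 40) = 18646 - 40 = 18606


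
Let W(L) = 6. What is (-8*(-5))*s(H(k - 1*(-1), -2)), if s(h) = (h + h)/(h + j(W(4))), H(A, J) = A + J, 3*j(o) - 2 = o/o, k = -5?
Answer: 96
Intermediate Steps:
j(o) = 1 (j(o) = 2/3 + (o/o)/3 = 2/3 + (1/3)*1 = 2/3 + 1/3 = 1)
s(h) = 2*h/(1 + h) (s(h) = (h + h)/(h + 1) = (2*h)/(1 + h) = 2*h/(1 + h))
(-8*(-5))*s(H(k - 1*(-1), -2)) = (-8*(-5))*(2*((-5 - 1*(-1)) - 2)/(1 + ((-5 - 1*(-1)) - 2))) = 40*(2*((-5 + 1) - 2)/(1 + ((-5 + 1) - 2))) = 40*(2*(-4 - 2)/(1 + (-4 - 2))) = 40*(2*(-6)/(1 - 6)) = 40*(2*(-6)/(-5)) = 40*(2*(-6)*(-1/5)) = 40*(12/5) = 96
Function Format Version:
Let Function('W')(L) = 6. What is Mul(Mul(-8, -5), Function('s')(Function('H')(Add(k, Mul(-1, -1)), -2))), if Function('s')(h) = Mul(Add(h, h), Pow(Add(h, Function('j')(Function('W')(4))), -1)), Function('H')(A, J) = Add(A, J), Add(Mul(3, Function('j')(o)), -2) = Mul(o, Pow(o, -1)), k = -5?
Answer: 96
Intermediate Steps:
Function('j')(o) = 1 (Function('j')(o) = Add(Rational(2, 3), Mul(Rational(1, 3), Mul(o, Pow(o, -1)))) = Add(Rational(2, 3), Mul(Rational(1, 3), 1)) = Add(Rational(2, 3), Rational(1, 3)) = 1)
Function('s')(h) = Mul(2, h, Pow(Add(1, h), -1)) (Function('s')(h) = Mul(Add(h, h), Pow(Add(h, 1), -1)) = Mul(Mul(2, h), Pow(Add(1, h), -1)) = Mul(2, h, Pow(Add(1, h), -1)))
Mul(Mul(-8, -5), Function('s')(Function('H')(Add(k, Mul(-1, -1)), -2))) = Mul(Mul(-8, -5), Mul(2, Add(Add(-5, Mul(-1, -1)), -2), Pow(Add(1, Add(Add(-5, Mul(-1, -1)), -2)), -1))) = Mul(40, Mul(2, Add(Add(-5, 1), -2), Pow(Add(1, Add(Add(-5, 1), -2)), -1))) = Mul(40, Mul(2, Add(-4, -2), Pow(Add(1, Add(-4, -2)), -1))) = Mul(40, Mul(2, -6, Pow(Add(1, -6), -1))) = Mul(40, Mul(2, -6, Pow(-5, -1))) = Mul(40, Mul(2, -6, Rational(-1, 5))) = Mul(40, Rational(12, 5)) = 96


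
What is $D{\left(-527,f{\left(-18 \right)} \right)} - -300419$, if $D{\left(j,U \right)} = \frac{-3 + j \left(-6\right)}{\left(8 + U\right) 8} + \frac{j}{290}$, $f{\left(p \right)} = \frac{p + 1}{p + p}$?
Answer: $\frac{2657602231}{8845} \approx 3.0046 \cdot 10^{5}$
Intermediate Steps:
$f{\left(p \right)} = \frac{1 + p}{2 p}$
$D{\left(j,U \right)} = \frac{j}{290} + \frac{-3 - 6 j}{64 + 8 U}$ ($D{\left(j,U \right)} = \frac{-3 - 6 j}{64 + 8 U} + j \frac{1}{290} = \frac{-3 - 6 j}{64 + 8 U} + \frac{j}{290} = \frac{j}{290} + \frac{-3 - 6 j}{64 + 8 U}$)
$D{\left(-527,f{\left(-18 \right)} \right)} - -300419 = \frac{-435 - -441626 + 4 \frac{1 - 18}{2 \left(-18\right)} \left(-527\right)}{1160 \left(8 + \frac{1 - 18}{2 \left(-18\right)}\right)} - -300419 = \frac{-435 + 441626 + 4 \cdot \frac{1}{2} \left(- \frac{1}{18}\right) \left(-17\right) \left(-527\right)}{1160 \left(8 + \frac{1}{2} \left(- \frac{1}{18}\right) \left(-17\right)\right)} + 300419 = \frac{-435 + 441626 + 4 \cdot \frac{17}{36} \left(-527\right)}{1160 \left(8 + \frac{17}{36}\right)} + 300419 = \frac{-435 + 441626 - \frac{8959}{9}}{1160 \cdot \frac{305}{36}} + 300419 = \frac{1}{1160} \cdot \frac{36}{305} \cdot \frac{3961760}{9} + 300419 = \frac{396176}{8845} + 300419 = \frac{2657602231}{8845}$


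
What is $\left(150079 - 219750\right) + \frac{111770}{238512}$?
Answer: $- \frac{8308628891}{119256} \approx -69671.0$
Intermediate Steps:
$\left(150079 - 219750\right) + \frac{111770}{238512} = \left(150079 - 219750\right) + 111770 \cdot \frac{1}{238512} = \left(150079 - 219750\right) + \frac{55885}{119256} = -69671 + \frac{55885}{119256} = - \frac{8308628891}{119256}$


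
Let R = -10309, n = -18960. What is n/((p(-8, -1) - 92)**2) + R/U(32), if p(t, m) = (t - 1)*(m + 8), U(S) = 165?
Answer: -2006417/31713 ≈ -63.268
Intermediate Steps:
p(t, m) = (-1 + t)*(8 + m)
n/((p(-8, -1) - 92)**2) + R/U(32) = -18960/((-8 - 1*(-1) + 8*(-8) - 1*(-8)) - 92)**2 - 10309/165 = -18960/((-8 + 1 - 64 + 8) - 92)**2 - 10309*1/165 = -18960/(-63 - 92)**2 - 10309/165 = -18960/((-155)**2) - 10309/165 = -18960/24025 - 10309/165 = -18960*1/24025 - 10309/165 = -3792/4805 - 10309/165 = -2006417/31713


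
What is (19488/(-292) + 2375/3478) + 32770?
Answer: 8303334939/253894 ≈ 32704.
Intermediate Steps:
(19488/(-292) + 2375/3478) + 32770 = (19488*(-1/292) + 2375*(1/3478)) + 32770 = (-4872/73 + 2375/3478) + 32770 = -16771441/253894 + 32770 = 8303334939/253894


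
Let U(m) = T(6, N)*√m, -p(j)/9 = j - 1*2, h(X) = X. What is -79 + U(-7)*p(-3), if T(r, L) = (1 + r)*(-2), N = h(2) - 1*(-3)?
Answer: -79 - 630*I*√7 ≈ -79.0 - 1666.8*I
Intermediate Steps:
N = 5 (N = 2 - 1*(-3) = 2 + 3 = 5)
p(j) = 18 - 9*j (p(j) = -9*(j - 1*2) = -9*(j - 2) = -9*(-2 + j) = 18 - 9*j)
T(r, L) = -2 - 2*r
U(m) = -14*√m (U(m) = (-2 - 2*6)*√m = (-2 - 12)*√m = -14*√m)
-79 + U(-7)*p(-3) = -79 + (-14*I*√7)*(18 - 9*(-3)) = -79 + (-14*I*√7)*(18 + 27) = -79 - 14*I*√7*45 = -79 - 630*I*√7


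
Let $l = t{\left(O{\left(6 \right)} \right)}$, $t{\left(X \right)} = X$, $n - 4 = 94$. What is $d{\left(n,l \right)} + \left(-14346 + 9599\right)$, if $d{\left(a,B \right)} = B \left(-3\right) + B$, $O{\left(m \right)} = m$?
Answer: $-4759$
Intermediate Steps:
$n = 98$ ($n = 4 + 94 = 98$)
$l = 6$
$d{\left(a,B \right)} = - 2 B$ ($d{\left(a,B \right)} = - 3 B + B = - 2 B$)
$d{\left(n,l \right)} + \left(-14346 + 9599\right) = \left(-2\right) 6 + \left(-14346 + 9599\right) = -12 - 4747 = -4759$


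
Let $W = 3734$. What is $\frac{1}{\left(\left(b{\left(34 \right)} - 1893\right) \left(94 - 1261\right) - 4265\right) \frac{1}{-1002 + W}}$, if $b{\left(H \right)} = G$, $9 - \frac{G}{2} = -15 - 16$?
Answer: $\frac{1366}{1055753} \approx 0.0012939$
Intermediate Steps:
$G = 80$ ($G = 18 - 2 \left(-15 - 16\right) = 18 - -62 = 18 + 62 = 80$)
$b{\left(H \right)} = 80$
$\frac{1}{\left(\left(b{\left(34 \right)} - 1893\right) \left(94 - 1261\right) - 4265\right) \frac{1}{-1002 + W}} = \frac{1}{\left(\left(80 - 1893\right) \left(94 - 1261\right) - 4265\right) \frac{1}{-1002 + 3734}} = \frac{1}{\left(\left(-1813\right) \left(-1167\right) - 4265\right) \frac{1}{2732}} = \frac{1}{\left(2115771 - 4265\right) \frac{1}{2732}} = \frac{1}{2111506 \cdot \frac{1}{2732}} = \frac{1}{\frac{1055753}{1366}} = \frac{1366}{1055753}$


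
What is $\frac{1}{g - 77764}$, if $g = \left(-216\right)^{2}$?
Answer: $- \frac{1}{31108} \approx -3.2146 \cdot 10^{-5}$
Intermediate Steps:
$g = 46656$
$\frac{1}{g - 77764} = \frac{1}{46656 - 77764} = \frac{1}{-31108} = - \frac{1}{31108}$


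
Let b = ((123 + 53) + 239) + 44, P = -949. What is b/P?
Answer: -459/949 ≈ -0.48367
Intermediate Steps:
b = 459 (b = (176 + 239) + 44 = 415 + 44 = 459)
b/P = 459/(-949) = 459*(-1/949) = -459/949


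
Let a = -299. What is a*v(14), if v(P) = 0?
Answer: 0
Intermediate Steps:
a*v(14) = -299*0 = 0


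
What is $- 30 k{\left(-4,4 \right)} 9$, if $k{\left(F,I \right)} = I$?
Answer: $-1080$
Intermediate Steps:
$- 30 k{\left(-4,4 \right)} 9 = \left(-30\right) 4 \cdot 9 = \left(-120\right) 9 = -1080$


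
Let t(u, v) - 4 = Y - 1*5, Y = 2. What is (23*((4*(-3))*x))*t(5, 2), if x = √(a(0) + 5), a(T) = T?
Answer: -276*√5 ≈ -617.15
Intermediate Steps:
t(u, v) = 1 (t(u, v) = 4 + (2 - 1*5) = 4 + (2 - 5) = 4 - 3 = 1)
x = √5 (x = √(0 + 5) = √5 ≈ 2.2361)
(23*((4*(-3))*x))*t(5, 2) = (23*((4*(-3))*√5))*1 = (23*(-12*√5))*1 = -276*√5*1 = -276*√5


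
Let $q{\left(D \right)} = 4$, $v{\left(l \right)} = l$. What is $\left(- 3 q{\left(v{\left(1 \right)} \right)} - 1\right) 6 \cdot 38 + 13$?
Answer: $-2951$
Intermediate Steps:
$\left(- 3 q{\left(v{\left(1 \right)} \right)} - 1\right) 6 \cdot 38 + 13 = \left(\left(-3\right) 4 - 1\right) 6 \cdot 38 + 13 = \left(-12 - 1\right) 6 \cdot 38 + 13 = \left(-13\right) 6 \cdot 38 + 13 = \left(-78\right) 38 + 13 = -2964 + 13 = -2951$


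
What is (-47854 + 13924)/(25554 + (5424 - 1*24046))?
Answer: -16965/3466 ≈ -4.8947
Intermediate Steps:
(-47854 + 13924)/(25554 + (5424 - 1*24046)) = -33930/(25554 + (5424 - 24046)) = -33930/(25554 - 18622) = -33930/6932 = -33930*1/6932 = -16965/3466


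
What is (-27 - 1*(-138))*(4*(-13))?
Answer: -5772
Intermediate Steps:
(-27 - 1*(-138))*(4*(-13)) = (-27 + 138)*(-52) = 111*(-52) = -5772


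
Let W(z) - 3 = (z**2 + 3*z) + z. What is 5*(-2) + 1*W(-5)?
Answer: -2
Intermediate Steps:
W(z) = 3 + z**2 + 4*z (W(z) = 3 + ((z**2 + 3*z) + z) = 3 + (z**2 + 4*z) = 3 + z**2 + 4*z)
5*(-2) + 1*W(-5) = 5*(-2) + 1*(3 + (-5)**2 + 4*(-5)) = -10 + 1*(3 + 25 - 20) = -10 + 1*8 = -10 + 8 = -2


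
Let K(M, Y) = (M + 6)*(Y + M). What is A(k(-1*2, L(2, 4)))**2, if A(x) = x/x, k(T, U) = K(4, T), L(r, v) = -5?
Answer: 1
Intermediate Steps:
K(M, Y) = (6 + M)*(M + Y)
k(T, U) = 40 + 10*T (k(T, U) = 4**2 + 6*4 + 6*T + 4*T = 16 + 24 + 6*T + 4*T = 40 + 10*T)
A(x) = 1
A(k(-1*2, L(2, 4)))**2 = 1**2 = 1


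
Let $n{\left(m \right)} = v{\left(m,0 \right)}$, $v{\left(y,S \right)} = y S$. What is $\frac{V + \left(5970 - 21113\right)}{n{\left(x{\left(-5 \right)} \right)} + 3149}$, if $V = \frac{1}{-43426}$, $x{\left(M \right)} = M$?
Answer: $- \frac{657599919}{136748474} \approx -4.8088$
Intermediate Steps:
$v{\left(y,S \right)} = S y$
$n{\left(m \right)} = 0$ ($n{\left(m \right)} = 0 m = 0$)
$V = - \frac{1}{43426} \approx -2.3028 \cdot 10^{-5}$
$\frac{V + \left(5970 - 21113\right)}{n{\left(x{\left(-5 \right)} \right)} + 3149} = \frac{- \frac{1}{43426} + \left(5970 - 21113\right)}{0 + 3149} = \frac{- \frac{1}{43426} - 15143}{3149} = \left(- \frac{657599919}{43426}\right) \frac{1}{3149} = - \frac{657599919}{136748474}$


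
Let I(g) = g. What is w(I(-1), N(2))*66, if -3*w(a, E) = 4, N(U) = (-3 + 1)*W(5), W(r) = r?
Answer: -88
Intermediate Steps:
N(U) = -10 (N(U) = (-3 + 1)*5 = -2*5 = -10)
w(a, E) = -4/3 (w(a, E) = -1/3*4 = -4/3)
w(I(-1), N(2))*66 = -4/3*66 = -88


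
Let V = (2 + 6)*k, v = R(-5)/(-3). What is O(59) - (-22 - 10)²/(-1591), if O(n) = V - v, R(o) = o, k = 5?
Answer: 186037/4773 ≈ 38.977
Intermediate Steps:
v = 5/3 (v = -5/(-3) = -5*(-⅓) = 5/3 ≈ 1.6667)
V = 40 (V = (2 + 6)*5 = 8*5 = 40)
O(n) = 115/3 (O(n) = 40 - 1*5/3 = 40 - 5/3 = 115/3)
O(59) - (-22 - 10)²/(-1591) = 115/3 - (-22 - 10)²/(-1591) = 115/3 - (-32)²*(-1)/1591 = 115/3 - 1024*(-1)/1591 = 115/3 - 1*(-1024/1591) = 115/3 + 1024/1591 = 186037/4773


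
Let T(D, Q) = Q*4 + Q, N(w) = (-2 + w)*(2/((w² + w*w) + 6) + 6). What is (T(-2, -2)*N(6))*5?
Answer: -47000/39 ≈ -1205.1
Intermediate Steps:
N(w) = (-2 + w)*(6 + 2/(6 + 2*w²)) (N(w) = (-2 + w)*(2/((w² + w²) + 6) + 6) = (-2 + w)*(2/(2*w² + 6) + 6) = (-2 + w)*(2/(6 + 2*w²) + 6) = (-2 + w)*(6 + 2/(6 + 2*w²)))
T(D, Q) = 5*Q (T(D, Q) = 4*Q + Q = 5*Q)
(T(-2, -2)*N(6))*5 = ((5*(-2))*((-38 - 12*6² + 6*6³ + 19*6)/(3 + 6²)))*5 = -10*(-38 - 12*36 + 6*216 + 114)/(3 + 36)*5 = -10*(-38 - 432 + 1296 + 114)/39*5 = -10*940/39*5 = -9400/39*5 = -47000/39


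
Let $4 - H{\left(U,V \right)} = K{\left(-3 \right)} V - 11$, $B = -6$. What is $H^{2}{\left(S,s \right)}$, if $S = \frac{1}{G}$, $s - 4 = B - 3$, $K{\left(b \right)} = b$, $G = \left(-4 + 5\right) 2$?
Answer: $0$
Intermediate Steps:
$G = 2$ ($G = 1 \cdot 2 = 2$)
$s = -5$ ($s = 4 - 9 = -5$)
$S = \frac{1}{2} \approx 0.5$
$H{\left(U,V \right)} = 15 + 3 V$ ($H{\left(U,V \right)} = 4 - \left(- 3 V - 11\right) = 4 - \left(-11 - 3 V\right) = 4 + \left(11 + 3 V\right) = 15 + 3 V$)
$H^{2}{\left(S,s \right)} = \left(15 + 3 \left(-5\right)\right)^{2} = \left(15 - 15\right)^{2} = 0^{2} = 0$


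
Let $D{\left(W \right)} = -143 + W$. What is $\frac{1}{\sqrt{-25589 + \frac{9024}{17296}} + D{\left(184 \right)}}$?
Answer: $\frac{943}{627198} - \frac{i \sqrt{13536305}}{627198} \approx 0.0015035 - 0.005866 i$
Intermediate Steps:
$\frac{1}{\sqrt{-25589 + \frac{9024}{17296}} + D{\left(184 \right)}} = \frac{1}{\sqrt{-25589 + \frac{9024}{17296}} + \left(-143 + 184\right)} = \frac{1}{\sqrt{-25589 + 9024 \cdot \frac{1}{17296}} + 41} = \frac{1}{\sqrt{-25589 + \frac{12}{23}} + 41} = \frac{1}{\sqrt{- \frac{588535}{23}} + 41} = \frac{1}{\frac{i \sqrt{13536305}}{23} + 41} = \frac{1}{41 + \frac{i \sqrt{13536305}}{23}}$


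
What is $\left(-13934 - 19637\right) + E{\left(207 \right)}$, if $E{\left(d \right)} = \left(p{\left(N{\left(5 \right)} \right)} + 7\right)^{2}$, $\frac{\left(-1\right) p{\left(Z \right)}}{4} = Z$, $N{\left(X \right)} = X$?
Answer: $-33402$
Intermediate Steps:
$p{\left(Z \right)} = - 4 Z$
$E{\left(d \right)} = 169$ ($E{\left(d \right)} = \left(\left(-4\right) 5 + 7\right)^{2} = \left(-20 + 7\right)^{2} = \left(-13\right)^{2} = 169$)
$\left(-13934 - 19637\right) + E{\left(207 \right)} = \left(-13934 - 19637\right) + 169 = -33571 + 169 = -33402$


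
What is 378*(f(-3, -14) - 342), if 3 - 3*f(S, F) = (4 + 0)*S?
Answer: -127386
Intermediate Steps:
f(S, F) = 1 - 4*S/3 (f(S, F) = 1 - (4 + 0)*S/3 = 1 - 4*S/3)
378*(f(-3, -14) - 342) = 378*((1 - 4/3*(-3)) - 342) = 378*((1 + 4) - 342) = 378*(5 - 342) = 378*(-337) = -127386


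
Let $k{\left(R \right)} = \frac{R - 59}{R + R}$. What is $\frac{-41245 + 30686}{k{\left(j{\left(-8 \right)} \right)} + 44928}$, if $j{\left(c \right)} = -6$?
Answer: $- \frac{126708}{539201} \approx -0.23499$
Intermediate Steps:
$k{\left(R \right)} = \frac{-59 + R}{2 R}$
$\frac{-41245 + 30686}{k{\left(j{\left(-8 \right)} \right)} + 44928} = \frac{-41245 + 30686}{\frac{-59 - 6}{2 \left(-6\right)} + 44928} = - \frac{10559}{\frac{1}{2} \left(- \frac{1}{6}\right) \left(-65\right) + 44928} = - \frac{10559}{\frac{65}{12} + 44928} = - \frac{10559}{\frac{539201}{12}} = \left(-10559\right) \frac{12}{539201} = - \frac{126708}{539201}$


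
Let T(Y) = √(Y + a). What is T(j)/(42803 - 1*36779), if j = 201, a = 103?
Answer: √19/1506 ≈ 0.0028944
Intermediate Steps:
T(Y) = √(103 + Y) (T(Y) = √(Y + 103) = √(103 + Y))
T(j)/(42803 - 1*36779) = √(103 + 201)/(42803 - 1*36779) = √304/(42803 - 36779) = (4*√19)/6024 = (4*√19)*(1/6024) = √19/1506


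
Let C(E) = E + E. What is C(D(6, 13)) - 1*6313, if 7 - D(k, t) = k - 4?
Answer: -6303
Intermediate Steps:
D(k, t) = 11 - k (D(k, t) = 7 - (k - 4) = 7 - (-4 + k) = 7 + (4 - k) = 11 - k)
C(E) = 2*E
C(D(6, 13)) - 1*6313 = 2*(11 - 1*6) - 1*6313 = 2*(11 - 6) - 6313 = 2*5 - 6313 = 10 - 6313 = -6303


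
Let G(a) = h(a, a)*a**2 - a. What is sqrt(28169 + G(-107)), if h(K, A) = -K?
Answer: sqrt(1253319) ≈ 1119.5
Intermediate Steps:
G(a) = -a - a**3 (G(a) = (-a)*a**2 - a = -a**3 - a = -a - a**3)
sqrt(28169 + G(-107)) = sqrt(28169 + (-1*(-107) - 1*(-107)**3)) = sqrt(28169 + (107 - 1*(-1225043))) = sqrt(28169 + (107 + 1225043)) = sqrt(28169 + 1225150) = sqrt(1253319)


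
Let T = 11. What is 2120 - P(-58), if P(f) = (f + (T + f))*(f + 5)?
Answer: -3445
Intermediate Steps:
P(f) = (5 + f)*(11 + 2*f) (P(f) = (f + (11 + f))*(f + 5) = (11 + 2*f)*(5 + f) = (5 + f)*(11 + 2*f))
2120 - P(-58) = 2120 - (55 + 2*(-58)² + 21*(-58)) = 2120 - (55 + 2*3364 - 1218) = 2120 - (55 + 6728 - 1218) = 2120 - 1*5565 = 2120 - 5565 = -3445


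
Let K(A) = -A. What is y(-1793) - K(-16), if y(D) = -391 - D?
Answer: 1386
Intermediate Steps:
y(-1793) - K(-16) = (-391 - 1*(-1793)) - (-1)*(-16) = (-391 + 1793) - 1*16 = 1402 - 16 = 1386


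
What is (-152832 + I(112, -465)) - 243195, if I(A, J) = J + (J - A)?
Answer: -397069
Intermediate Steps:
I(A, J) = -A + 2*J
(-152832 + I(112, -465)) - 243195 = (-152832 + (-1*112 + 2*(-465))) - 243195 = (-152832 + (-112 - 930)) - 243195 = (-152832 - 1042) - 243195 = -153874 - 243195 = -397069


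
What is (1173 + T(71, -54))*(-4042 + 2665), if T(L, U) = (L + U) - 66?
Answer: -1547748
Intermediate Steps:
T(L, U) = -66 + L + U
(1173 + T(71, -54))*(-4042 + 2665) = (1173 + (-66 + 71 - 54))*(-4042 + 2665) = (1173 - 49)*(-1377) = 1124*(-1377) = -1547748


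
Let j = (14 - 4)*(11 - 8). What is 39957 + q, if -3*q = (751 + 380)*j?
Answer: 28647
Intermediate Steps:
j = 30 (j = 10*3 = 30)
q = -11310 (q = -(751 + 380)*30/3 = -377*30 = -⅓*33930 = -11310)
39957 + q = 39957 - 11310 = 28647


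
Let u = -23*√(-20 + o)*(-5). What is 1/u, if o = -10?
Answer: -I*√30/3450 ≈ -0.0015876*I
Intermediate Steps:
u = 115*I*√30 (u = -23*√(-20 - 10)*(-5) = -23*I*√30*(-5) = 115*I*√30 ≈ 629.88*I)
1/u = 1/(115*I*√30) = -I*√30/3450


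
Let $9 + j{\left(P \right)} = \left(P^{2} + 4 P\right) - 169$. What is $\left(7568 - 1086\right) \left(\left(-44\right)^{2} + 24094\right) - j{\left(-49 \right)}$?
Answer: $168724433$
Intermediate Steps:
$j{\left(P \right)} = -178 + P^{2} + 4 P$ ($j{\left(P \right)} = -9 - \left(169 - P^{2} - 4 P\right) = -9 + \left(-169 + P^{2} + 4 P\right) = -178 + P^{2} + 4 P$)
$\left(7568 - 1086\right) \left(\left(-44\right)^{2} + 24094\right) - j{\left(-49 \right)} = \left(7568 - 1086\right) \left(\left(-44\right)^{2} + 24094\right) - \left(-178 + \left(-49\right)^{2} + 4 \left(-49\right)\right) = 6482 \left(1936 + 24094\right) - \left(-178 + 2401 - 196\right) = 6482 \cdot 26030 - 2027 = 168726460 - 2027 = 168724433$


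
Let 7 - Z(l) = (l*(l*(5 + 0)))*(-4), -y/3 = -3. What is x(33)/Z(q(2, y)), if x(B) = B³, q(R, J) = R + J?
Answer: 11979/809 ≈ 14.807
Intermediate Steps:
y = 9 (y = -3*(-3) = 9)
q(R, J) = J + R
Z(l) = 7 + 20*l² (Z(l) = 7 - l*(l*(5 + 0))*(-4) = 7 - l*(l*5)*(-4) = 7 - l*(5*l)*(-4) = 7 - 5*l²*(-4) = 7 - (-20)*l² = 7 + 20*l²)
x(33)/Z(q(2, y)) = 33³/(7 + 20*(9 + 2)²) = 35937/(7 + 20*11²) = 35937/(7 + 20*121) = 35937/(7 + 2420) = 35937/2427 = (1/2427)*35937 = 11979/809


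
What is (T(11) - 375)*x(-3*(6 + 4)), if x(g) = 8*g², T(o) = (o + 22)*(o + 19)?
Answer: 4428000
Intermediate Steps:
T(o) = (19 + o)*(22 + o) (T(o) = (22 + o)*(19 + o) = (19 + o)*(22 + o))
(T(11) - 375)*x(-3*(6 + 4)) = ((418 + 11² + 41*11) - 375)*(8*(-3*(6 + 4))²) = ((418 + 121 + 451) - 375)*(8*(-3*10)²) = (990 - 375)*(8*(-30)²) = 615*(8*900) = 615*7200 = 4428000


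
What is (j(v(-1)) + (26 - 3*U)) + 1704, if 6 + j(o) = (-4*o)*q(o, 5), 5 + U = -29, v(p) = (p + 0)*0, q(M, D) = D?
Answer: 1826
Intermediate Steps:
v(p) = 0 (v(p) = p*0 = 0)
U = -34 (U = -5 - 29 = -34)
j(o) = -6 - 20*o (j(o) = -6 - 4*o*5 = -6 - 20*o)
(j(v(-1)) + (26 - 3*U)) + 1704 = ((-6 - 20*0) + (26 - 3*(-34))) + 1704 = ((-6 + 0) + (26 + 102)) + 1704 = (-6 + 128) + 1704 = 122 + 1704 = 1826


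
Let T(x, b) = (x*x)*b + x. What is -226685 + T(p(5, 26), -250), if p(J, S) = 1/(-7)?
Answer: -11107822/49 ≈ -2.2669e+5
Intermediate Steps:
p(J, S) = -⅐
T(x, b) = x + b*x² (T(x, b) = x²*b + x = b*x² + x = x + b*x²)
-226685 + T(p(5, 26), -250) = -226685 - (1 - 250*(-⅐))/7 = -226685 - (1 + 250/7)/7 = -226685 - ⅐*257/7 = -226685 - 257/49 = -11107822/49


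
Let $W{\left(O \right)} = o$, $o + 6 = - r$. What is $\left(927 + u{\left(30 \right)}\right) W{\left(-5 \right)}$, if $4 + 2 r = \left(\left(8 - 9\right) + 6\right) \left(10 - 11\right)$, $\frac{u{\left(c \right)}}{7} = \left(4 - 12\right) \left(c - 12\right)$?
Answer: $\frac{243}{2} \approx 121.5$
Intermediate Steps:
$u{\left(c \right)} = 672 - 56 c$ ($u{\left(c \right)} = 7 \left(4 - 12\right) \left(c - 12\right) = 7 \left(- 8 \left(-12 + c\right)\right) = 7 \left(96 - 8 c\right) = 672 - 56 c$)
$r = - \frac{9}{2}$ ($r = -2 + \frac{\left(\left(8 - 9\right) + 6\right) \left(10 - 11\right)}{2} = -2 + \frac{\left(-1 + 6\right) \left(-1\right)}{2} = -2 + \frac{5 \left(-1\right)}{2} = -2 + \frac{1}{2} \left(-5\right) = -2 - \frac{5}{2} = - \frac{9}{2} \approx -4.5$)
$o = - \frac{3}{2}$ ($o = -6 - - \frac{9}{2} = -6 + \frac{9}{2} = - \frac{3}{2} \approx -1.5$)
$W{\left(O \right)} = - \frac{3}{2}$
$\left(927 + u{\left(30 \right)}\right) W{\left(-5 \right)} = \left(927 + \left(672 - 1680\right)\right) \left(- \frac{3}{2}\right) = \left(927 - 1008\right) \left(- \frac{3}{2}\right) = \left(-81\right) \left(- \frac{3}{2}\right) = \frac{243}{2}$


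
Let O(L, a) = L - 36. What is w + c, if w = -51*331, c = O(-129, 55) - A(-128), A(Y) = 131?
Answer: -17177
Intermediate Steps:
O(L, a) = -36 + L
c = -296 (c = (-36 - 129) - 1*131 = -165 - 131 = -296)
w = -16881 (w = -1*16881 = -16881)
w + c = -16881 - 296 = -17177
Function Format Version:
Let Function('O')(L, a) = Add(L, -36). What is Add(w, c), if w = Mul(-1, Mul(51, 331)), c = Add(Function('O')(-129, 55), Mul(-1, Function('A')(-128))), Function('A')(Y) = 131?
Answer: -17177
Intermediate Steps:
Function('O')(L, a) = Add(-36, L)
c = -296 (c = Add(Add(-36, -129), Mul(-1, 131)) = Add(-165, -131) = -296)
w = -16881 (w = Mul(-1, 16881) = -16881)
Add(w, c) = Add(-16881, -296) = -17177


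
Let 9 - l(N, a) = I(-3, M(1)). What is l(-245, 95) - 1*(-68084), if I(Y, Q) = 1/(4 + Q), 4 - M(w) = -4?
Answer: 817115/12 ≈ 68093.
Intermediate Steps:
M(w) = 8 (M(w) = 4 - 1*(-4) = 4 + 4 = 8)
l(N, a) = 107/12 (l(N, a) = 9 - 1/(4 + 8) = 9 - 1/12 = 107/12)
l(-245, 95) - 1*(-68084) = 107/12 - 1*(-68084) = 107/12 + 68084 = 817115/12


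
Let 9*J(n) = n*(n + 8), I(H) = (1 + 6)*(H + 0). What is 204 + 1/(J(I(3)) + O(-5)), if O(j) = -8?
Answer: 36519/179 ≈ 204.02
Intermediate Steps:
I(H) = 7*H
J(n) = n*(8 + n)/9 (J(n) = (n*(n + 8))/9 = (n*(8 + n))/9 = n*(8 + n)/9)
204 + 1/(J(I(3)) + O(-5)) = 204 + 1/((7*3)*(8 + 7*3)/9 - 8) = 204 + 1/((⅑)*21*(8 + 21) - 8) = 204 + 1/((⅑)*21*29 - 8) = 204 + 1/(203/3 - 8) = 204 + 1/(179/3) = 204 + 3/179 = 36519/179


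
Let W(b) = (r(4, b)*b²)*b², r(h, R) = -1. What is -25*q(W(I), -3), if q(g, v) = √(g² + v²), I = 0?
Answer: -75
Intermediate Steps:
W(b) = -b⁴ (W(b) = (-b²)*b² = -b⁴)
-25*q(W(I), -3) = -25*√((-1*0⁴)² + (-3)²) = -25*√((-1*0)² + 9) = -25*√(0² + 9) = -25*√(0 + 9) = -25*√9 = -25*3 = -75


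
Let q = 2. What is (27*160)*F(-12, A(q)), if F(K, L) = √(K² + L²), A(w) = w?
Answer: 8640*√37 ≈ 52555.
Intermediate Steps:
(27*160)*F(-12, A(q)) = (27*160)*√((-12)² + 2²) = 4320*√(144 + 4) = 4320*√148 = 4320*(2*√37) = 8640*√37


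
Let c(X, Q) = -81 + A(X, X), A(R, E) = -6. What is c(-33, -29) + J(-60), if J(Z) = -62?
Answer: -149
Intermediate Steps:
c(X, Q) = -87 (c(X, Q) = -81 - 6 = -87)
c(-33, -29) + J(-60) = -87 - 62 = -149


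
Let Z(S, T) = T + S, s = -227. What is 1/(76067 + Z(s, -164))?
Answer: 1/75676 ≈ 1.3214e-5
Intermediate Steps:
Z(S, T) = S + T
1/(76067 + Z(s, -164)) = 1/(76067 + (-227 - 164)) = 1/(76067 - 391) = 1/75676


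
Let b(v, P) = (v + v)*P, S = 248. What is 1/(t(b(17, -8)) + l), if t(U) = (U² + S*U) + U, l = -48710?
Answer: -1/42454 ≈ -2.3555e-5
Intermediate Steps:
b(v, P) = 2*P*v (b(v, P) = (2*v)*P = 2*P*v)
t(U) = U² + 249*U (t(U) = (U² + 248*U) + U = U² + 249*U)
1/(t(b(17, -8)) + l) = 1/((2*(-8)*17)*(249 + 2*(-8)*17) - 48710) = 1/(-272*(249 - 272) - 48710) = 1/(-272*(-23) - 48710) = 1/(6256 - 48710) = 1/(-42454) = -1/42454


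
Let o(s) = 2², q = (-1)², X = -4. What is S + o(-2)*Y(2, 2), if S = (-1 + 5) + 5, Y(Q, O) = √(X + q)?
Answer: 9 + 4*I*√3 ≈ 9.0 + 6.9282*I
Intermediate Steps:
q = 1
o(s) = 4
Y(Q, O) = I*√3 (Y(Q, O) = √(-4 + 1) = √(-3) = I*√3)
S = 9 (S = 4 + 5 = 9)
S + o(-2)*Y(2, 2) = 9 + 4*(I*√3) = 9 + 4*I*√3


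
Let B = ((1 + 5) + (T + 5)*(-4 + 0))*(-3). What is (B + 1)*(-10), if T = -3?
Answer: -70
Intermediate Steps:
B = 6 (B = ((1 + 5) + (-3 + 5)*(-4 + 0))*(-3) = (6 + 2*(-4))*(-3) = (6 - 8)*(-3) = -2*(-3) = 6)
(B + 1)*(-10) = (6 + 1)*(-10) = 7*(-10) = -70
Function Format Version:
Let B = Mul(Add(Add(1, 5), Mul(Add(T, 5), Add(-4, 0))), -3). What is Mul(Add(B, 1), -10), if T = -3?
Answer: -70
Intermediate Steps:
B = 6 (B = Mul(Add(Add(1, 5), Mul(Add(-3, 5), Add(-4, 0))), -3) = Mul(Add(6, Mul(2, -4)), -3) = Mul(Add(6, -8), -3) = Mul(-2, -3) = 6)
Mul(Add(B, 1), -10) = Mul(Add(6, 1), -10) = Mul(7, -10) = -70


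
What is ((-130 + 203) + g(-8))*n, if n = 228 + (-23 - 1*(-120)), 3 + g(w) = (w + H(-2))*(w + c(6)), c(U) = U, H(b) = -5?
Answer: 31200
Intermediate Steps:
g(w) = -3 + (-5 + w)*(6 + w) (g(w) = -3 + (w - 5)*(w + 6) = -3 + (-5 + w)*(6 + w))
n = 325 (n = 228 + (-23 + 120) = 228 + 97 = 325)
((-130 + 203) + g(-8))*n = ((-130 + 203) + (-33 - 8 + (-8)**2))*325 = (73 + (-33 - 8 + 64))*325 = (73 + 23)*325 = 96*325 = 31200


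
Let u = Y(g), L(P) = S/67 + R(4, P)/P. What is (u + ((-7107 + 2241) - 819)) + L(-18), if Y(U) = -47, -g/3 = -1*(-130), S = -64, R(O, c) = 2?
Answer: -3457039/603 ≈ -5733.1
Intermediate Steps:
g = -390 (g = -(-3)*(-130) = -3*130 = -390)
L(P) = -64/67 + 2/P
u = -47
(u + ((-7107 + 2241) - 819)) + L(-18) = (-47 + ((-7107 + 2241) - 819)) + (-64/67 + 2/(-18)) = (-47 + (-4866 - 819)) + (-64/67 + 2*(-1/18)) = (-47 - 5685) + (-64/67 - ⅑) = -5732 - 643/603 = -3457039/603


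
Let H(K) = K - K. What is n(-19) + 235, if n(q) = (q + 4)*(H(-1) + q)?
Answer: 520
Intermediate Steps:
H(K) = 0
n(q) = q*(4 + q) (n(q) = (q + 4)*(0 + q) = (4 + q)*q = q*(4 + q))
n(-19) + 235 = -19*(4 - 19) + 235 = -19*(-15) + 235 = 285 + 235 = 520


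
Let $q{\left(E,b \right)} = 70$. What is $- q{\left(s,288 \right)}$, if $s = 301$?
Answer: $-70$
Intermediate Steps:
$- q{\left(s,288 \right)} = \left(-1\right) 70 = -70$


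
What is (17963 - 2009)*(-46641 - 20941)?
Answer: -1078203228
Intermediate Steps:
(17963 - 2009)*(-46641 - 20941) = 15954*(-67582) = -1078203228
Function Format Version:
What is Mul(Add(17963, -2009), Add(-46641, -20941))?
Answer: -1078203228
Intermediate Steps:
Mul(Add(17963, -2009), Add(-46641, -20941)) = Mul(15954, -67582) = -1078203228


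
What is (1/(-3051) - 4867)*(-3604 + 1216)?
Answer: 11819977528/1017 ≈ 1.1622e+7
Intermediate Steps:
(1/(-3051) - 4867)*(-3604 + 1216) = (-1/3051 - 4867)*(-2388) = -14849218/3051*(-2388) = 11819977528/1017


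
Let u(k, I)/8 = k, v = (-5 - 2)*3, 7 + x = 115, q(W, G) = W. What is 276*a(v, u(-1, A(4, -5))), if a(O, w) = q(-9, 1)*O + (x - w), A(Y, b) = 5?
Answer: 84180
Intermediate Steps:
x = 108 (x = -7 + 115 = 108)
v = -21 (v = -7*3 = -21)
u(k, I) = 8*k
a(O, w) = 108 - w - 9*O (a(O, w) = -9*O + (108 - w) = 108 - w - 9*O)
276*a(v, u(-1, A(4, -5))) = 276*(108 - 8*(-1) - 9*(-21)) = 276*(108 - 1*(-8) + 189) = 276*(108 + 8 + 189) = 276*305 = 84180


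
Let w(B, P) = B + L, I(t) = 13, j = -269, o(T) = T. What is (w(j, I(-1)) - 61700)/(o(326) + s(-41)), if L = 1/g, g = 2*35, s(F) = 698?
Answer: -4337829/71680 ≈ -60.517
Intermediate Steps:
g = 70
L = 1/70 ≈ 0.014286
w(B, P) = 1/70 + B (w(B, P) = B + 1/70 = 1/70 + B)
(w(j, I(-1)) - 61700)/(o(326) + s(-41)) = ((1/70 - 269) - 61700)/(326 + 698) = (-18829/70 - 61700)/1024 = -4337829/70*1/1024 = -4337829/71680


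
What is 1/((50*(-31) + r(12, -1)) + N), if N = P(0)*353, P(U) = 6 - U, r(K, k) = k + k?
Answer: 1/566 ≈ 0.0017668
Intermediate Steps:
r(K, k) = 2*k
N = 2118 (N = (6 - 1*0)*353 = (6 + 0)*353 = 6*353 = 2118)
1/((50*(-31) + r(12, -1)) + N) = 1/((50*(-31) + 2*(-1)) + 2118) = 1/((-1550 - 2) + 2118) = 1/(-1552 + 2118) = 1/566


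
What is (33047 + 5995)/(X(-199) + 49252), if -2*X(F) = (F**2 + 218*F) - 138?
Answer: 26028/34141 ≈ 0.76237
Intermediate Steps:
X(F) = 69 - 109*F - F**2/2 (X(F) = -((F**2 + 218*F) - 138)/2 = -(-138 + F**2 + 218*F)/2 = 69 - 109*F - F**2/2)
(33047 + 5995)/(X(-199) + 49252) = (33047 + 5995)/((69 - 109*(-199) - 1/2*(-199)**2) + 49252) = 39042/((69 + 21691 - 1/2*39601) + 49252) = 39042/((69 + 21691 - 39601/2) + 49252) = 39042/(3919/2 + 49252) = 39042/(102423/2) = 39042*(2/102423) = 26028/34141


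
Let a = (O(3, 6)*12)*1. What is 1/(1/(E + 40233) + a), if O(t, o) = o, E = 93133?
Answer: 133366/9602353 ≈ 0.013889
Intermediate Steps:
a = 72 (a = (6*12)*1 = 72*1 = 72)
1/(1/(E + 40233) + a) = 1/(1/(93133 + 40233) + 72) = 1/(1/133366 + 72) = 1/(9602353/133366) = 133366/9602353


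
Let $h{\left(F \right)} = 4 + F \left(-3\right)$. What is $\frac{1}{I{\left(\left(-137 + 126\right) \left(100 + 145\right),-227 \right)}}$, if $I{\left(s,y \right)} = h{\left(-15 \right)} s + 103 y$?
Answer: $- \frac{1}{155436} \approx -6.4335 \cdot 10^{-6}$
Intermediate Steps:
$h{\left(F \right)} = 4 - 3 F$
$I{\left(s,y \right)} = 49 s + 103 y$ ($I{\left(s,y \right)} = \left(4 - -45\right) s + 103 y = \left(4 + 45\right) s + 103 y = 49 s + 103 y$)
$\frac{1}{I{\left(\left(-137 + 126\right) \left(100 + 145\right),-227 \right)}} = \frac{1}{49 \left(-137 + 126\right) \left(100 + 145\right) + 103 \left(-227\right)} = \frac{1}{49 \left(\left(-11\right) 245\right) - 23381} = \frac{1}{49 \left(-2695\right) - 23381} = \frac{1}{-132055 - 23381} = \frac{1}{-155436} = - \frac{1}{155436}$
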